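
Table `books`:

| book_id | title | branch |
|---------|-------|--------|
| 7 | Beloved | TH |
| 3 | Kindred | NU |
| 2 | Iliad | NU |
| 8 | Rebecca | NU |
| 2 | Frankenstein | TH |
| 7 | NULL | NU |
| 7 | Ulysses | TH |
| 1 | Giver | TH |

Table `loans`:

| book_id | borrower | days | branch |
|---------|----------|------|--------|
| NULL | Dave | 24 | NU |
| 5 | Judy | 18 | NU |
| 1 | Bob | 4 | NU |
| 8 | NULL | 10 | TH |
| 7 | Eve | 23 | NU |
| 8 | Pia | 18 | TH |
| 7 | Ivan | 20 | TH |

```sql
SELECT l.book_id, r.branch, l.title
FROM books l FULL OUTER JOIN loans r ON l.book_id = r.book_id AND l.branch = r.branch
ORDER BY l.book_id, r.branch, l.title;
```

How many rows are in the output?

13

FULL OUTER JOIN keeps every row from both sides; unmatched rows get NULL for the other side's columns.
Matching on l.book_id = r.book_id AND l.branch = r.branch. A NULL in a compared column never satisfies the condition.
Matched pairs: 3; unmatched l rows kept: 5; unmatched r rows kept: 5.
Total: 3 matched + 10 padded = 13 rows.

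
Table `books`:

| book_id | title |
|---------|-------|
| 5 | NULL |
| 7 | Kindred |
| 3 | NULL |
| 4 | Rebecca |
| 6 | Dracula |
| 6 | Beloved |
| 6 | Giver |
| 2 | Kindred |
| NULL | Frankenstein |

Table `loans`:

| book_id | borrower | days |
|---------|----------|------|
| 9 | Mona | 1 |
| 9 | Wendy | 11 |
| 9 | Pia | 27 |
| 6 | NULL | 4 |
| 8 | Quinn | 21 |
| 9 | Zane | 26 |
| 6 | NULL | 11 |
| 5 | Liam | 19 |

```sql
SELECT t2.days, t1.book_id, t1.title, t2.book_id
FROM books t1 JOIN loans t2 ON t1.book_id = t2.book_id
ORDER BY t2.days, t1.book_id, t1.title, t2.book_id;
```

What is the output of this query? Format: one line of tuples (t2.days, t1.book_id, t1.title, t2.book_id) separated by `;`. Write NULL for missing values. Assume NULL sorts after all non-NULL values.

(4, 6, Beloved, 6); (4, 6, Dracula, 6); (4, 6, Giver, 6); (11, 6, Beloved, 6); (11, 6, Dracula, 6); (11, 6, Giver, 6); (19, 5, NULL, 5)

INNER JOIN keeps only pairs where the ON condition holds.
Matching on t1.book_id = t2.book_id. A NULL in a compared column never satisfies the condition.
- book_id=5: 1 matching t2 row(s), so 1 row(s) emitted.
- book_id=7: no matching t2 row, dropped.
- book_id=3: no matching t2 row, dropped.
- book_id=4: no matching t2 row, dropped.
- book_id=6: 2 matching t2 row(s), so 2 row(s) emitted.
- book_id=6: 2 matching t2 row(s), so 2 row(s) emitted.
- book_id=6: 2 matching t2 row(s), so 2 row(s) emitted.
- book_id=2: no matching t2 row, dropped.
- book_id=NULL: no matching t2 row, dropped.
After projecting and ordering:
t2.days | t1.book_id | t1.title | t2.book_id
4 | 6 | Beloved | 6
4 | 6 | Dracula | 6
4 | 6 | Giver | 6
11 | 6 | Beloved | 6
11 | 6 | Dracula | 6
11 | 6 | Giver | 6
19 | 5 | NULL | 5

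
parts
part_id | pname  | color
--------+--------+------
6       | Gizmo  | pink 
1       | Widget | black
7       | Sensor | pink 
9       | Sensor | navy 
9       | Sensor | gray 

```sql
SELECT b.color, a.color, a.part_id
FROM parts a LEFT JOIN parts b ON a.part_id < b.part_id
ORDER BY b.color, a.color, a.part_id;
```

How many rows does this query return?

11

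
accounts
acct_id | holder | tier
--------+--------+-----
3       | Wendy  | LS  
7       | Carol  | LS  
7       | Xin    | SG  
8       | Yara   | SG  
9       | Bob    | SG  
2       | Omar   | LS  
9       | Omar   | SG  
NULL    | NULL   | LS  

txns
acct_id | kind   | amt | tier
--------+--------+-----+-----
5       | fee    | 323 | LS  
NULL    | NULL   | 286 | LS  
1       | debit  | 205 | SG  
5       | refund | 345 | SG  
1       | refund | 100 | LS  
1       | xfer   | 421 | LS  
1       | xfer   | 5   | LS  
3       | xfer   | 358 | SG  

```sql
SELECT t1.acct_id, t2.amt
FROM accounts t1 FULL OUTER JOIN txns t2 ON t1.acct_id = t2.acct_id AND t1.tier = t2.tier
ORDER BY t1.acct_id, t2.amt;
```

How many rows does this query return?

16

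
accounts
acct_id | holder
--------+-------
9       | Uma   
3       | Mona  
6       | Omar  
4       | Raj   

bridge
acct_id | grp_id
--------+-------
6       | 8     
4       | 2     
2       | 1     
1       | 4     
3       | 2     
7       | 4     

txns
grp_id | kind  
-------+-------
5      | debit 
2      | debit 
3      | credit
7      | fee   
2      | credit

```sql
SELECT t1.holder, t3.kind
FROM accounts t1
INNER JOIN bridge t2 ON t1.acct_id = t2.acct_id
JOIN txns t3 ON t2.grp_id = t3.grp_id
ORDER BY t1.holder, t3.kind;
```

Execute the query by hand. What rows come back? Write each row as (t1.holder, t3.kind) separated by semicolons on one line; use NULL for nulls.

Joins associate left-to-right: accounts INNER JOIN bridge on acct_id gives 3 intermediate row(s).
Then INNER JOIN `txns t3` on grp_id: keep only rows whose t2.grp_id appears in t3.

(Mona, credit); (Mona, debit); (Raj, credit); (Raj, debit)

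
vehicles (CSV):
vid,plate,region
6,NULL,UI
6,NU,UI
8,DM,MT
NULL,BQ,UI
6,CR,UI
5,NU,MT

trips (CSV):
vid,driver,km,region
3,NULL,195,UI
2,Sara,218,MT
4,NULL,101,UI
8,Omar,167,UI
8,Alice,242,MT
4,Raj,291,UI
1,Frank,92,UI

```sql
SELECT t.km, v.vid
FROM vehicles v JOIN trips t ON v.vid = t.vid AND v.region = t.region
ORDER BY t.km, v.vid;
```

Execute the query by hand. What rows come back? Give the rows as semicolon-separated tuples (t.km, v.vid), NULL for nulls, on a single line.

INNER JOIN keeps only pairs where the ON condition holds.
Matching on v.vid = t.vid AND v.region = t.region. A NULL in a compared column never satisfies the condition.
Matched pairs: 1.

(242, 8)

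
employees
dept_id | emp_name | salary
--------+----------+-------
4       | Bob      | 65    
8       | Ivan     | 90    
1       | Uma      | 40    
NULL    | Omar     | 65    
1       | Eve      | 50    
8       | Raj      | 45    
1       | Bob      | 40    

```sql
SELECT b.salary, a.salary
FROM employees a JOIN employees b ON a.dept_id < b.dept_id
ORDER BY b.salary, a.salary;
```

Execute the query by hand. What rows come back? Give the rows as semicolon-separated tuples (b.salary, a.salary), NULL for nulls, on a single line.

(45, 40); (45, 40); (45, 50); (45, 65); (65, 40); (65, 40); (65, 50); (90, 40); (90, 40); (90, 50); (90, 65)

INNER JOIN keeps only pairs where the ON condition holds.
Matching on a.dept_id < b.dept_id. A NULL in a compared column never satisfies the condition.
- dept_id=4: 2 matching b row(s), so 2 row(s) emitted.
- dept_id=8: no matching b row, dropped.
- dept_id=1: 3 matching b row(s), so 3 row(s) emitted.
- dept_id=NULL: no matching b row, dropped.
- dept_id=1: 3 matching b row(s), so 3 row(s) emitted.
- dept_id=8: no matching b row, dropped.
- dept_id=1: 3 matching b row(s), so 3 row(s) emitted.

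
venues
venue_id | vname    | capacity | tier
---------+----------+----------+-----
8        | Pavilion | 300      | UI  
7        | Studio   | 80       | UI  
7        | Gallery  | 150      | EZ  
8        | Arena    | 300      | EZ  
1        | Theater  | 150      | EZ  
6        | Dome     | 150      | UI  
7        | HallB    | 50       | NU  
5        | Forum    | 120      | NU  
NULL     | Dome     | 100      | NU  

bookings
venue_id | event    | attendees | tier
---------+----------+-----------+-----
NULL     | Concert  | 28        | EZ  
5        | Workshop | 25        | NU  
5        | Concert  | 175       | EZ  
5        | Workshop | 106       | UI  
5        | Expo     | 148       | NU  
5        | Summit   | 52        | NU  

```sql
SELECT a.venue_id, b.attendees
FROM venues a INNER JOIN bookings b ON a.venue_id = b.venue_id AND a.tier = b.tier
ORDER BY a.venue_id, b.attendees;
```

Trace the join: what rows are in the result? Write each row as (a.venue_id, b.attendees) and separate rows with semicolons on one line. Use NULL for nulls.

(5, 25); (5, 52); (5, 148)

INNER JOIN keeps only pairs where the ON condition holds.
Matching on a.venue_id = b.venue_id AND a.tier = b.tier. A NULL in a compared column never satisfies the condition.
Matched pairs: 3.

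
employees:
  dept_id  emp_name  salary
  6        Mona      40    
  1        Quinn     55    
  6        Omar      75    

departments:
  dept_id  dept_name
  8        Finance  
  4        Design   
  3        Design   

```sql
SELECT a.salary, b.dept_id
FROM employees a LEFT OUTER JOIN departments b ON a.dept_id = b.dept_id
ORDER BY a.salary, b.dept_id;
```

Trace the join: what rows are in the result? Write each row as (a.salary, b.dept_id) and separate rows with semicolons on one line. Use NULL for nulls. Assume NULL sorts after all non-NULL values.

(40, NULL); (55, NULL); (75, NULL)

LEFT JOIN keeps every row from `employees`; unmatched rows get NULL for `departments`'s columns.
Matching on a.dept_id = b.dept_id.
- a[0] dept_id=6 → no match; kept with NULLs on the b side.
- a[1] dept_id=1 → no match; kept with NULLs on the b side.
- a[2] dept_id=6 → no match; kept with NULLs on the b side.
After projecting and ordering:
a.salary | b.dept_id
40 | NULL
55 | NULL
75 | NULL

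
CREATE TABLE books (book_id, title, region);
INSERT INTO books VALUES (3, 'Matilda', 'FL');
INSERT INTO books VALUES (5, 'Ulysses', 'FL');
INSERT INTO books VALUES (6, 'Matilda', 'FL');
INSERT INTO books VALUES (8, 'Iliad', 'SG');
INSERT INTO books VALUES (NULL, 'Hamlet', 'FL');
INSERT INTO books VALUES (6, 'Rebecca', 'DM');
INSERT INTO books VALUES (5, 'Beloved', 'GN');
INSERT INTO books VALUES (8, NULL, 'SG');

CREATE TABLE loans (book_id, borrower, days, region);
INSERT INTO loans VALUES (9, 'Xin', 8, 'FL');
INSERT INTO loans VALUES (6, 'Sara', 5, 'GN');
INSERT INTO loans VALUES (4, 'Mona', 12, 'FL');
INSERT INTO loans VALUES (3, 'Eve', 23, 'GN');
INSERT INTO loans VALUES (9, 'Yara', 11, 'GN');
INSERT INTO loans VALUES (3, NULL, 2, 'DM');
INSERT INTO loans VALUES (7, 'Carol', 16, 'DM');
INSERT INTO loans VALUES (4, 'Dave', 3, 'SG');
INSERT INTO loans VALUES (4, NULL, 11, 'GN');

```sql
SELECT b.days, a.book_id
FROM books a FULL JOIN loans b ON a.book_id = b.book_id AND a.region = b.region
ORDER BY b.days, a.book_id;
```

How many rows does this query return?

17

FULL OUTER JOIN keeps every row from both sides; unmatched rows get NULL for the other side's columns.
Matching on a.book_id = b.book_id AND a.region = b.region. A NULL in a compared column never satisfies the condition.
- a[0] book_id=3, region=FL → no match; kept with NULLs on the b side.
- a[1] book_id=5, region=FL → no match; kept with NULLs on the b side.
- a[2] book_id=6, region=FL → no match; kept with NULLs on the b side.
- a[3] book_id=8, region=SG → no match; kept with NULLs on the b side.
- a[4] book_id=NULL, region=FL → no match; kept with NULLs on the b side.
- a[5] book_id=6, region=DM → no match; kept with NULLs on the b side.
- a[6] book_id=5, region=GN → no match; kept with NULLs on the b side.
- a[7] book_id=8, region=SG → no match; kept with NULLs on the b side.
- 9 row(s) from b found no a partner → padded with NULL.
Total: 0 matched + 17 padded = 17 rows.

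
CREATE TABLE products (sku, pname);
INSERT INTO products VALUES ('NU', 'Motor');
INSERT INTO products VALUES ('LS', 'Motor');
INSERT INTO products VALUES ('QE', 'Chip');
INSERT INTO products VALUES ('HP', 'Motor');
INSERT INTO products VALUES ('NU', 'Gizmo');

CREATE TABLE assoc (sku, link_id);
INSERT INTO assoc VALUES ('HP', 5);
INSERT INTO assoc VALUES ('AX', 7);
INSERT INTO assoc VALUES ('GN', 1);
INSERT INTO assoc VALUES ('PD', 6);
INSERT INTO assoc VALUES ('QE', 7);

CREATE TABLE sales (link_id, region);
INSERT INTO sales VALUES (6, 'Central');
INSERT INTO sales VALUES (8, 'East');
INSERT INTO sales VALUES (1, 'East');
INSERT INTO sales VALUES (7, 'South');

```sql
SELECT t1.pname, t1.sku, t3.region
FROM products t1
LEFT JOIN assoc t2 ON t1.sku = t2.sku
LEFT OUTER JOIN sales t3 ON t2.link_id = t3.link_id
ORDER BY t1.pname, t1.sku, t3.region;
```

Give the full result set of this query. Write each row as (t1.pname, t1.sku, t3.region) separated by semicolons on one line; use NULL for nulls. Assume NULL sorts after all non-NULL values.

(Chip, QE, South); (Gizmo, NU, NULL); (Motor, HP, NULL); (Motor, LS, NULL); (Motor, NU, NULL)

Evaluate left to right. First `products t1 LEFT JOIN assoc t2` on sku: 5 row(s).
Then LEFT JOIN `sales t3` on link_id: each of those 5 rows is kept; rows whose t2.link_id has no match in t3 get NULL for t3's columns.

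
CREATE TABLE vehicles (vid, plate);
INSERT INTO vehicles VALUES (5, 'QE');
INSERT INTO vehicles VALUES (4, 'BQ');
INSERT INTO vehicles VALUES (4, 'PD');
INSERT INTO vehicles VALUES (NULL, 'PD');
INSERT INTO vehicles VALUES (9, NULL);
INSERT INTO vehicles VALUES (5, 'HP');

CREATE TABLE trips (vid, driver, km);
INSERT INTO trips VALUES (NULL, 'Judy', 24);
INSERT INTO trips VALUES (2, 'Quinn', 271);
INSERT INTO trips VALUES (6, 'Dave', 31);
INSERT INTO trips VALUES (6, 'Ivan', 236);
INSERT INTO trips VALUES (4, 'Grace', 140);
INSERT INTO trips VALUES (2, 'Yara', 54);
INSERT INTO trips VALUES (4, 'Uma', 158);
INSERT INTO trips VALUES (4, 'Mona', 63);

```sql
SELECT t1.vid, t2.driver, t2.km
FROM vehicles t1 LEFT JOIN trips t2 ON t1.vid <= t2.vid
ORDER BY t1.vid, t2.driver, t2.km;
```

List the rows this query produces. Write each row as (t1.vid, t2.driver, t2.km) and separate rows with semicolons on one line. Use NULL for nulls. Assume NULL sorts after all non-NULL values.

(4, Dave, 31); (4, Dave, 31); (4, Grace, 140); (4, Grace, 140); (4, Ivan, 236); (4, Ivan, 236); (4, Mona, 63); (4, Mona, 63); (4, Uma, 158); (4, Uma, 158); (5, Dave, 31); (5, Dave, 31); (5, Ivan, 236); (5, Ivan, 236); (9, NULL, NULL); (NULL, NULL, NULL)

LEFT JOIN keeps every row from `vehicles`; unmatched rows get NULL for `trips`'s columns.
Matching on t1.vid <= t2.vid. A NULL in a compared column never satisfies the condition.
- t1 row (vid=5): matches 2 t2 row(s) → 2 output row(s).
- t1 row (vid=4): matches 5 t2 row(s) → 5 output row(s).
- t1 row (vid=4): matches 5 t2 row(s) → 5 output row(s).
- t1 row (vid=NULL): no match → kept, t2 columns NULL.
- t1 row (vid=9): no match → kept, t2 columns NULL.
- t1 row (vid=5): matches 2 t2 row(s) → 2 output row(s).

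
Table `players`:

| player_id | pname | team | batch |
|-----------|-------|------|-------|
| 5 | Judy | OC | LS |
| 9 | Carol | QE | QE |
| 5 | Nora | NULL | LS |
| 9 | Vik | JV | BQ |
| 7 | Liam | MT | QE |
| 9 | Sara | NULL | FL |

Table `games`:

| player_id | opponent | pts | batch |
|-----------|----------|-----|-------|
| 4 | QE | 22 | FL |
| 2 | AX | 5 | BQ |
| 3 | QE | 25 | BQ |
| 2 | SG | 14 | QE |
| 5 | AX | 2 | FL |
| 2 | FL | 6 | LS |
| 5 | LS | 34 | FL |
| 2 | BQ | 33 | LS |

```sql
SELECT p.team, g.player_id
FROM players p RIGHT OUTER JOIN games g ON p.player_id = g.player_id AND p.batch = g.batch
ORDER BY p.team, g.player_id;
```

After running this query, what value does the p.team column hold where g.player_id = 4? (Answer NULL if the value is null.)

RIGHT JOIN keeps every row from `games`; unmatched rows get NULL for `players`'s columns.
Matching on p.player_id = g.player_id AND p.batch = g.batch.
- p (player_id=5, batch=LS) has no partner in g.
- p (player_id=9, batch=QE) has no partner in g.
- p (player_id=5, batch=LS) has no partner in g.
- p (player_id=9, batch=BQ) has no partner in g.
- p (player_id=7, batch=QE) has no partner in g.
- p (player_id=9, batch=FL) has no partner in g.
- 8 g row(s) had no p match → kept, p columns NULL.

NULL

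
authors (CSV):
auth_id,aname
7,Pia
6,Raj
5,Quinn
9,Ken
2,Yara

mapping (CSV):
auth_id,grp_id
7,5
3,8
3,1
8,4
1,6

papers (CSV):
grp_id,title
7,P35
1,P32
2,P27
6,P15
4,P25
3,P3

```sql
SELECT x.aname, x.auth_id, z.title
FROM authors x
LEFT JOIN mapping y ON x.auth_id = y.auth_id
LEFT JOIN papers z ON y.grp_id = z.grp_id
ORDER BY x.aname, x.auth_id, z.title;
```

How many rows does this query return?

5

Joins associate left-to-right: authors LEFT JOIN mapping on auth_id gives 5 intermediate row(s).
Then LEFT JOIN `papers z` on grp_id: each of those 5 rows is kept; rows whose y.grp_id has no match in z get NULL for z's columns.
Result: 5 row(s).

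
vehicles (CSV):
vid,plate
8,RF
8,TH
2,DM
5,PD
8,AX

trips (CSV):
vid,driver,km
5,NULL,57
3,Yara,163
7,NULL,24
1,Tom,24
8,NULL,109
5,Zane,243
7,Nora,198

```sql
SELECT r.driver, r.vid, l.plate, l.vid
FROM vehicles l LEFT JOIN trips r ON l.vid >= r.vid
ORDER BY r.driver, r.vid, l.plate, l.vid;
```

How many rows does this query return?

26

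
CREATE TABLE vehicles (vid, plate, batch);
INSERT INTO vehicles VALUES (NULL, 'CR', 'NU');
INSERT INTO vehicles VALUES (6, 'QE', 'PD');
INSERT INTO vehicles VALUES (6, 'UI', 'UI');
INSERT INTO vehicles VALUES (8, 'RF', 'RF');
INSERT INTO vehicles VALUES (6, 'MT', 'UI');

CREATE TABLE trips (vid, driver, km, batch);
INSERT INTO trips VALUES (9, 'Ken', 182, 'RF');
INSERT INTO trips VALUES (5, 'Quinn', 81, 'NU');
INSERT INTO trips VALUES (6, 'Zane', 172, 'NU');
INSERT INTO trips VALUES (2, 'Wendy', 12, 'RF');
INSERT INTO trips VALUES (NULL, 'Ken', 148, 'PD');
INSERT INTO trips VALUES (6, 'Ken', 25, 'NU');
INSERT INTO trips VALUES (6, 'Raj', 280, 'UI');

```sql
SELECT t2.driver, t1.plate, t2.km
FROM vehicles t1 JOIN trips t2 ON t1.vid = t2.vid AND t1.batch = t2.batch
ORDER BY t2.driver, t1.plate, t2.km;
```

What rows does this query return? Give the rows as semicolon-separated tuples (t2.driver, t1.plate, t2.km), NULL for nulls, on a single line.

(Raj, MT, 280); (Raj, UI, 280)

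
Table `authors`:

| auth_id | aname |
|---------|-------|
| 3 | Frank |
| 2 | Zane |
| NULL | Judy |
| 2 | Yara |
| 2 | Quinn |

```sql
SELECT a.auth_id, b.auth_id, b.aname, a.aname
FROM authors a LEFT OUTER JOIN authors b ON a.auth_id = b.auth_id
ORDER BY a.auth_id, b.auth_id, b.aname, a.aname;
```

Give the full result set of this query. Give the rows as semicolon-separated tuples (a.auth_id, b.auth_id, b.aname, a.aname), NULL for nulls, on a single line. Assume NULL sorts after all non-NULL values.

(2, 2, Quinn, Quinn); (2, 2, Quinn, Yara); (2, 2, Quinn, Zane); (2, 2, Yara, Quinn); (2, 2, Yara, Yara); (2, 2, Yara, Zane); (2, 2, Zane, Quinn); (2, 2, Zane, Yara); (2, 2, Zane, Zane); (3, 3, Frank, Frank); (NULL, NULL, NULL, Judy)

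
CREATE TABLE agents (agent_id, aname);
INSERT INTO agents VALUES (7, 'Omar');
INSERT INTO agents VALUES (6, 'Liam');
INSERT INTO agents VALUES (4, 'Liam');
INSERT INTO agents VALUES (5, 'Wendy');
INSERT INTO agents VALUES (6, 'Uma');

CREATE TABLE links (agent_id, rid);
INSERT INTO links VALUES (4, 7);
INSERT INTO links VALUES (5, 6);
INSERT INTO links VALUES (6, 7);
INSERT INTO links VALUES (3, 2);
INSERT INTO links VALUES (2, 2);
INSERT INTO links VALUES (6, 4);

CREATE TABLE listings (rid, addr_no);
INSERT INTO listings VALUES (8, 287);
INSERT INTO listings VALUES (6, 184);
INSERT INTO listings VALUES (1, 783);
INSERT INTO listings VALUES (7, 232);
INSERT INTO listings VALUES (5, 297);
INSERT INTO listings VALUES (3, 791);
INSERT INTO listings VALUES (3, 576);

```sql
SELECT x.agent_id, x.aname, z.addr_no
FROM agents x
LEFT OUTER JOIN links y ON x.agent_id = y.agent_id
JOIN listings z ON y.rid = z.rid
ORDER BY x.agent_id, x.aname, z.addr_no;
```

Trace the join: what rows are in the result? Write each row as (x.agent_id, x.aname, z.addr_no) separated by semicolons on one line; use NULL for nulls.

Evaluate left to right. First `agents x LEFT JOIN links y` on agent_id: 7 row(s).
Then INNER JOIN `listings z` on rid: keep only rows whose y.rid appears in z.

(4, Liam, 232); (5, Wendy, 184); (6, Liam, 232); (6, Uma, 232)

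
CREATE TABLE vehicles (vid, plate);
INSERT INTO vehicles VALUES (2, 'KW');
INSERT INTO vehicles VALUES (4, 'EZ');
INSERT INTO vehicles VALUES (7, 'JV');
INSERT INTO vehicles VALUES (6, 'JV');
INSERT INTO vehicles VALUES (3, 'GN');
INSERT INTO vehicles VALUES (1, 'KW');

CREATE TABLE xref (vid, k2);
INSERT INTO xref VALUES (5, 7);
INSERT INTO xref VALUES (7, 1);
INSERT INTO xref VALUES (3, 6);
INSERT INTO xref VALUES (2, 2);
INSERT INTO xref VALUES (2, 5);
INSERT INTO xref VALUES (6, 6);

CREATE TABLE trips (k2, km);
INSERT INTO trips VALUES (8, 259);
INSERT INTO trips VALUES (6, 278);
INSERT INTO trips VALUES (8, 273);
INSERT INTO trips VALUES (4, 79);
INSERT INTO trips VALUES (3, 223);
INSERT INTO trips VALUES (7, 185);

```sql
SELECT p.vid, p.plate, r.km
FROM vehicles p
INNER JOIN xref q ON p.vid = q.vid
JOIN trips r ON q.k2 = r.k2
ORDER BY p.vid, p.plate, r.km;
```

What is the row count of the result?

2

Joins associate left-to-right: vehicles INNER JOIN xref on vid gives 5 intermediate row(s).
Then INNER JOIN `trips r` on k2: keep only rows whose q.k2 appears in r.
Result: 2 row(s).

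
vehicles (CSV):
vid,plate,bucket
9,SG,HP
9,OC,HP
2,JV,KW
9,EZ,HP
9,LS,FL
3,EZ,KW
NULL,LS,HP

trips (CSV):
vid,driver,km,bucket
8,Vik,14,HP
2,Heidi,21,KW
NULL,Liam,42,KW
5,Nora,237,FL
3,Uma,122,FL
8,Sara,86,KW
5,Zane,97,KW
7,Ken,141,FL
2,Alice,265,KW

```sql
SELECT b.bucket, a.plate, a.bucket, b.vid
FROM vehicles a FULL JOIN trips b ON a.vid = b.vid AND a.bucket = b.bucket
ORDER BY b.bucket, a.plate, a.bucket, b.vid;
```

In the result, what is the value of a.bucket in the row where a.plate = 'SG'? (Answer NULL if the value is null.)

HP

FULL OUTER JOIN keeps every row from both sides; unmatched rows get NULL for the other side's columns.
Matching on a.vid = b.vid AND a.bucket = b.bucket. A NULL in a compared column never satisfies the condition.
- a (vid=9, bucket=HP) has no partner → padded with NULL.
- a (vid=9, bucket=HP) has no partner → padded with NULL.
- a (vid=2, bucket=KW) pairs with 2 row(s) of b.
- a (vid=9, bucket=HP) has no partner → padded with NULL.
- a (vid=9, bucket=FL) has no partner → padded with NULL.
- a (vid=3, bucket=KW) has no partner → padded with NULL.
- a (vid=NULL, bucket=HP) has no partner → padded with NULL.
- 7 row(s) from b found no a partner → padded with NULL.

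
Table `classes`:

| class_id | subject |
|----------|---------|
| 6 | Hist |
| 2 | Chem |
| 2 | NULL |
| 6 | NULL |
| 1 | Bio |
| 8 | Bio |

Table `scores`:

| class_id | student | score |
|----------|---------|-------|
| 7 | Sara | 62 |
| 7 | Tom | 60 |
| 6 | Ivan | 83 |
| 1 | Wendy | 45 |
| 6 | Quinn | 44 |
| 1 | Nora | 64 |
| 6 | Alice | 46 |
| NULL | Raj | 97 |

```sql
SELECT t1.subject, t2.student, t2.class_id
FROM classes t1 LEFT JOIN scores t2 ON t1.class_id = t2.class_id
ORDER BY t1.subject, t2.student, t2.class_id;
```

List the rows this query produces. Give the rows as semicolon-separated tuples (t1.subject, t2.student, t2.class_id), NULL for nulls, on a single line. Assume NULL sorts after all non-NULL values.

(Bio, Nora, 1); (Bio, Wendy, 1); (Bio, NULL, NULL); (Chem, NULL, NULL); (Hist, Alice, 6); (Hist, Ivan, 6); (Hist, Quinn, 6); (NULL, Alice, 6); (NULL, Ivan, 6); (NULL, Quinn, 6); (NULL, NULL, NULL)

LEFT JOIN keeps every row from `classes`; unmatched rows get NULL for `scores`'s columns.
Matching on t1.class_id = t2.class_id. A NULL in a compared column never satisfies the condition.
Matched pairs: 8; unmatched t1 rows kept: 3.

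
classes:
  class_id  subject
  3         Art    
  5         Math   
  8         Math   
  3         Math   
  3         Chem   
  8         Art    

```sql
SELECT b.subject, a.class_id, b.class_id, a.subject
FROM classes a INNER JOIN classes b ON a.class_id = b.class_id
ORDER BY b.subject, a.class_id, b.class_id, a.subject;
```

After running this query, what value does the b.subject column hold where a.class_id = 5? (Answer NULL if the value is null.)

Math

INNER JOIN keeps only pairs where the ON condition holds.
Matching on a.class_id = b.class_id.
- a (class_id=3) pairs with 3 row(s) of b.
- a (class_id=5) pairs with 1 row(s) of b.
- a (class_id=8) pairs with 2 row(s) of b.
- a (class_id=3) pairs with 3 row(s) of b.
- a (class_id=3) pairs with 3 row(s) of b.
- a (class_id=8) pairs with 2 row(s) of b.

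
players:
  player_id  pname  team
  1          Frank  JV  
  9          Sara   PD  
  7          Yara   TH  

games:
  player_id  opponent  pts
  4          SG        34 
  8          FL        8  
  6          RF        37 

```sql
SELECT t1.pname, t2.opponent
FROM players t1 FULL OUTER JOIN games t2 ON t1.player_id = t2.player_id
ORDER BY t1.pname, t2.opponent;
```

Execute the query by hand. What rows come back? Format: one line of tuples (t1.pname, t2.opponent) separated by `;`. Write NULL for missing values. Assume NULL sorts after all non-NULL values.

(Frank, NULL); (Sara, NULL); (Yara, NULL); (NULL, FL); (NULL, RF); (NULL, SG)

FULL OUTER JOIN keeps every row from both sides; unmatched rows get NULL for the other side's columns.
Matching on t1.player_id = t2.player_id.
- player_id=1: no t2 row matches, row kept with t2 columns NULL.
- player_id=9: no t2 row matches, row kept with t2 columns NULL.
- player_id=7: no t2 row matches, row kept with t2 columns NULL.
- 3 row(s) from t2 found no t1 partner → padded with NULL.
After projecting and ordering:
t1.pname | t2.opponent
Frank | NULL
Sara | NULL
Yara | NULL
NULL | FL
NULL | RF
NULL | SG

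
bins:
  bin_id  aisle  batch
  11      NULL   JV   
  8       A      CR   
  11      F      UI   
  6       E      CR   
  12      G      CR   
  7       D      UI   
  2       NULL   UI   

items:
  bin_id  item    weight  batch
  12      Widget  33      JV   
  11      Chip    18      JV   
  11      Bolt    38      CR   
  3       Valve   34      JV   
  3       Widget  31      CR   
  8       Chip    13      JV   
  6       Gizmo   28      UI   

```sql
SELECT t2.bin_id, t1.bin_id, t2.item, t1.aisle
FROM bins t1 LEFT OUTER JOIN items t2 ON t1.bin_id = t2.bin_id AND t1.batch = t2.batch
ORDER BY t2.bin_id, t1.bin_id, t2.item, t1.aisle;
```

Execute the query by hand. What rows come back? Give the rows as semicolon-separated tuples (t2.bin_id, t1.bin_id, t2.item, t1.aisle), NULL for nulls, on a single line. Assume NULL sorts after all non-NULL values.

LEFT JOIN keeps every row from `bins`; unmatched rows get NULL for `items`'s columns.
Matching on t1.bin_id = t2.bin_id AND t1.batch = t2.batch.
- t1[0] bin_id=11, batch=JV → 1 match(es) in t2 → 1 row(s).
- t1[1] bin_id=8, batch=CR → no match; kept with NULLs on the t2 side.
- t1[2] bin_id=11, batch=UI → no match; kept with NULLs on the t2 side.
- t1[3] bin_id=6, batch=CR → no match; kept with NULLs on the t2 side.
- t1[4] bin_id=12, batch=CR → no match; kept with NULLs on the t2 side.
- t1[5] bin_id=7, batch=UI → no match; kept with NULLs on the t2 side.
- t1[6] bin_id=2, batch=UI → no match; kept with NULLs on the t2 side.
After projecting and ordering:
t2.bin_id | t1.bin_id | t2.item | t1.aisle
11 | 11 | Chip | NULL
NULL | 2 | NULL | NULL
NULL | 6 | NULL | E
NULL | 7 | NULL | D
NULL | 8 | NULL | A
NULL | 11 | NULL | F
NULL | 12 | NULL | G

(11, 11, Chip, NULL); (NULL, 2, NULL, NULL); (NULL, 6, NULL, E); (NULL, 7, NULL, D); (NULL, 8, NULL, A); (NULL, 11, NULL, F); (NULL, 12, NULL, G)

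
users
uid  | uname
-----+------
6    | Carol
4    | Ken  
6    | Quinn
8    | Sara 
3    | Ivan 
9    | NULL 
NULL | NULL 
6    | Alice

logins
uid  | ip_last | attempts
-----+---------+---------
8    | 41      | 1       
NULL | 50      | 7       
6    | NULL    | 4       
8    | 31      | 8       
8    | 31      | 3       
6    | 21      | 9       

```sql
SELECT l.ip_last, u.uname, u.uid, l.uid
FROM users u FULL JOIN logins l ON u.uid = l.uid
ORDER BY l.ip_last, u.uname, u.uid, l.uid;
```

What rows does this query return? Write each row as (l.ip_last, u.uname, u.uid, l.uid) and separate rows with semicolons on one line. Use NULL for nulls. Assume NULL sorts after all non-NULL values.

FULL OUTER JOIN keeps every row from both sides; unmatched rows get NULL for the other side's columns.
Matching on u.uid = l.uid. A NULL in a compared column never satisfies the condition.
- u[0] uid=6 → 2 match(es) in l → 2 row(s).
- u[1] uid=4 → no match; kept with NULLs on the l side.
- u[2] uid=6 → 2 match(es) in l → 2 row(s).
- u[3] uid=8 → 3 match(es) in l → 3 row(s).
- u[4] uid=3 → no match; kept with NULLs on the l side.
- u[5] uid=9 → no match; kept with NULLs on the l side.
- u[6] uid=NULL → no match; kept with NULLs on the l side.
- u[7] uid=6 → 2 match(es) in l → 2 row(s).
- 1 row(s) from l found no u partner → padded with NULL.

(21, Alice, 6, 6); (21, Carol, 6, 6); (21, Quinn, 6, 6); (31, Sara, 8, 8); (31, Sara, 8, 8); (41, Sara, 8, 8); (50, NULL, NULL, NULL); (NULL, Alice, 6, 6); (NULL, Carol, 6, 6); (NULL, Ivan, 3, NULL); (NULL, Ken, 4, NULL); (NULL, Quinn, 6, 6); (NULL, NULL, 9, NULL); (NULL, NULL, NULL, NULL)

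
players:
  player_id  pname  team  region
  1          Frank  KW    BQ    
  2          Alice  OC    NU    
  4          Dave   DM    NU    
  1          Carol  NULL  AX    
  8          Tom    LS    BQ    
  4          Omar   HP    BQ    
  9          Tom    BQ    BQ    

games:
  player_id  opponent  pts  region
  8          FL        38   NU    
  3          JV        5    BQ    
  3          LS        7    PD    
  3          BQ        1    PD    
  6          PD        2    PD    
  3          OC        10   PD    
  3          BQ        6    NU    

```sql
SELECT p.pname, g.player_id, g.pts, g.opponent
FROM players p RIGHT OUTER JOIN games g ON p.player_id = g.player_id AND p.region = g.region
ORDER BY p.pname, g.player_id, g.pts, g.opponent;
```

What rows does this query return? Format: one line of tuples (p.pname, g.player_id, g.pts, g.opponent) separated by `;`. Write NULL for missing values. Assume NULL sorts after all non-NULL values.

(NULL, 3, 1, BQ); (NULL, 3, 5, JV); (NULL, 3, 6, BQ); (NULL, 3, 7, LS); (NULL, 3, 10, OC); (NULL, 6, 2, PD); (NULL, 8, 38, FL)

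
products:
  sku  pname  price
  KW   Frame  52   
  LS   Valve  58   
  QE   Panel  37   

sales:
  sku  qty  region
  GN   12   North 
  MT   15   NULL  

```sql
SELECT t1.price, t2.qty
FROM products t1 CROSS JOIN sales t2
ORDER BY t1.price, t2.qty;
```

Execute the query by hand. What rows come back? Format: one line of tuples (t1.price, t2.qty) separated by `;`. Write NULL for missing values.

(37, 12); (37, 15); (52, 12); (52, 15); (58, 12); (58, 15)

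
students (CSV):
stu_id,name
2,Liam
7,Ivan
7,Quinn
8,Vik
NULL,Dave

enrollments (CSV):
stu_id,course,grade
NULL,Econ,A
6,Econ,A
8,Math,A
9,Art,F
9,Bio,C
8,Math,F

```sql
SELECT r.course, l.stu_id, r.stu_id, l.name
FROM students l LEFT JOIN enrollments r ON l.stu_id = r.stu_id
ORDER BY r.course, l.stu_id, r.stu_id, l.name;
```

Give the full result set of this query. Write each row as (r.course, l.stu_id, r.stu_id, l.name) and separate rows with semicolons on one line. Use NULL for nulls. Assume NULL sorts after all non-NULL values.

(Math, 8, 8, Vik); (Math, 8, 8, Vik); (NULL, 2, NULL, Liam); (NULL, 7, NULL, Ivan); (NULL, 7, NULL, Quinn); (NULL, NULL, NULL, Dave)

LEFT JOIN keeps every row from `students`; unmatched rows get NULL for `enrollments`'s columns.
Matching on l.stu_id = r.stu_id. A NULL in a compared column never satisfies the condition.
- l (stu_id=2) has no partner → padded with NULL.
- l (stu_id=7) has no partner → padded with NULL.
- l (stu_id=7) has no partner → padded with NULL.
- l (stu_id=8) pairs with 2 row(s) of r.
- l (stu_id=NULL) has no partner → padded with NULL.
After projecting and ordering:
r.course | l.stu_id | r.stu_id | l.name
Math | 8 | 8 | Vik
Math | 8 | 8 | Vik
NULL | 2 | NULL | Liam
NULL | 7 | NULL | Ivan
NULL | 7 | NULL | Quinn
NULL | NULL | NULL | Dave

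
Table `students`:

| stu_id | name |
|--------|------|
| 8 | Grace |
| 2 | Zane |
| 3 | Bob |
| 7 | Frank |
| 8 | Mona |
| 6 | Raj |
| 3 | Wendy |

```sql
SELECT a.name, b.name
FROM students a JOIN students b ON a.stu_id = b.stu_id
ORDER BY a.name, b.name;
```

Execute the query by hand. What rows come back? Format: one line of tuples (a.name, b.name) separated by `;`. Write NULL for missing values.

(Bob, Bob); (Bob, Wendy); (Frank, Frank); (Grace, Grace); (Grace, Mona); (Mona, Grace); (Mona, Mona); (Raj, Raj); (Wendy, Bob); (Wendy, Wendy); (Zane, Zane)

INNER JOIN keeps only pairs where the ON condition holds.
Matching on a.stu_id = b.stu_id.
- a[0] stu_id=8 → 2 match(es) in b → 2 row(s).
- a[1] stu_id=2 → 1 match(es) in b → 1 row(s).
- a[2] stu_id=3 → 2 match(es) in b → 2 row(s).
- a[3] stu_id=7 → 1 match(es) in b → 1 row(s).
- a[4] stu_id=8 → 2 match(es) in b → 2 row(s).
- a[5] stu_id=6 → 1 match(es) in b → 1 row(s).
- a[6] stu_id=3 → 2 match(es) in b → 2 row(s).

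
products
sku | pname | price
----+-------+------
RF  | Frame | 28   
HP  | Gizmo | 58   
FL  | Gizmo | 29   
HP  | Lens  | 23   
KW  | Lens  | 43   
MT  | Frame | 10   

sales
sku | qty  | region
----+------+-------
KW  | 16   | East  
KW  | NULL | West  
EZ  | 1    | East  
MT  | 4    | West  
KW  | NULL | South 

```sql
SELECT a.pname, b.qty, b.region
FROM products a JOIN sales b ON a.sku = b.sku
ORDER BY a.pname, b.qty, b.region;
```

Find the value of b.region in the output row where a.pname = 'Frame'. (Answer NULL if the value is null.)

West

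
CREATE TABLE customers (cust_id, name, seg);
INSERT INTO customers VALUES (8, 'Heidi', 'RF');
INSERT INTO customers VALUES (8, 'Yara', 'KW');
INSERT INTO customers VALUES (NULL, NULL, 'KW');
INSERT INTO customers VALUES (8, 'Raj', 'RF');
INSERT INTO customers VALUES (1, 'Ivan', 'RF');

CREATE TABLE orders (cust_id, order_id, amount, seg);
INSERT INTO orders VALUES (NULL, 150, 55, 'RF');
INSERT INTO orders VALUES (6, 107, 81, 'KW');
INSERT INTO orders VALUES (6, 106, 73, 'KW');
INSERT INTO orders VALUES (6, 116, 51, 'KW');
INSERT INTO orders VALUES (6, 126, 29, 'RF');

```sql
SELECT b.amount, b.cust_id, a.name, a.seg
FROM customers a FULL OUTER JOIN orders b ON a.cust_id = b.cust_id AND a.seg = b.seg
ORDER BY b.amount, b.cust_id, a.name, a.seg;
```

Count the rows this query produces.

10

FULL OUTER JOIN keeps every row from both sides; unmatched rows get NULL for the other side's columns.
Matching on a.cust_id = b.cust_id AND a.seg = b.seg. A NULL in a compared column never satisfies the condition.
- a (cust_id=8, seg=RF) has no partner → padded with NULL.
- a (cust_id=8, seg=KW) has no partner → padded with NULL.
- a (cust_id=NULL, seg=KW) has no partner → padded with NULL.
- a (cust_id=8, seg=RF) has no partner → padded with NULL.
- a (cust_id=1, seg=RF) has no partner → padded with NULL.
- plus 5 unmatched b row(s), each kept with NULL a columns.
Total: 0 matched + 10 padded = 10 rows.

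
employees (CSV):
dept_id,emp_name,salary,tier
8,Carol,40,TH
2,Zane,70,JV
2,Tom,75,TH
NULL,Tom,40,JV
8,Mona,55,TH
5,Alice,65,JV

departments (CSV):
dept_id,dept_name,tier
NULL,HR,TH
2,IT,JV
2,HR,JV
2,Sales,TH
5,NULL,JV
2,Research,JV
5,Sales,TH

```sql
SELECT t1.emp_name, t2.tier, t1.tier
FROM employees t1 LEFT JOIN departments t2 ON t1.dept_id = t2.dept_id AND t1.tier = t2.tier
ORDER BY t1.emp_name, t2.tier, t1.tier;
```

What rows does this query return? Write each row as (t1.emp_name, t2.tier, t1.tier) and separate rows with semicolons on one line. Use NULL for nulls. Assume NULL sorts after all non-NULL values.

LEFT JOIN keeps every row from `employees`; unmatched rows get NULL for `departments`'s columns.
Matching on t1.dept_id = t2.dept_id AND t1.tier = t2.tier. A NULL in a compared column never satisfies the condition.
Matched pairs: 5; unmatched t1 rows kept: 3.

(Alice, JV, JV); (Carol, NULL, TH); (Mona, NULL, TH); (Tom, TH, TH); (Tom, NULL, JV); (Zane, JV, JV); (Zane, JV, JV); (Zane, JV, JV)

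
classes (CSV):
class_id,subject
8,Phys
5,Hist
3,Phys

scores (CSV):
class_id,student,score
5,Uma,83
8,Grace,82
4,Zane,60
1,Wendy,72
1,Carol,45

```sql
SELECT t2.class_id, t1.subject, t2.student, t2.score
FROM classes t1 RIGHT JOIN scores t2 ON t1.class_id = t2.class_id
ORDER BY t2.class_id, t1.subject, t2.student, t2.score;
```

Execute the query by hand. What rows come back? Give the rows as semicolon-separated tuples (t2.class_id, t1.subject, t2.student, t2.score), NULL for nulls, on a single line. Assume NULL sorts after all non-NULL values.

(1, NULL, Carol, 45); (1, NULL, Wendy, 72); (4, NULL, Zane, 60); (5, Hist, Uma, 83); (8, Phys, Grace, 82)

RIGHT JOIN keeps every row from `scores`; unmatched rows get NULL for `classes`'s columns.
Matching on t1.class_id = t2.class_id.
- t1[0] class_id=8 → 1 match(es) in t2 → 1 row(s).
- t1[1] class_id=5 → 1 match(es) in t2 → 1 row(s).
- t1[2] class_id=3 → no match.
- 3 t2 row(s) had no t1 match → kept, t1 columns NULL.
After projecting and ordering:
t2.class_id | t1.subject | t2.student | t2.score
1 | NULL | Carol | 45
1 | NULL | Wendy | 72
4 | NULL | Zane | 60
5 | Hist | Uma | 83
8 | Phys | Grace | 82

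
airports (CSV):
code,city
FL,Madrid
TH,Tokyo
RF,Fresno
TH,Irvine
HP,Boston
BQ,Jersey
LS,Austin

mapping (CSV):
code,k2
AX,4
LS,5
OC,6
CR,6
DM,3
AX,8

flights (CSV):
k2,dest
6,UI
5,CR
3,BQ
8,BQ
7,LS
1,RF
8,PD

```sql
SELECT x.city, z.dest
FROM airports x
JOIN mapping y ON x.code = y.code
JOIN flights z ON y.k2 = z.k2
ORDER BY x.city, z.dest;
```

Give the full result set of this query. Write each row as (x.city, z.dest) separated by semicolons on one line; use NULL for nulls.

(Austin, CR)

Step 1 — x INNER JOIN y on code → 1 row(s).
Then INNER JOIN `flights z` on k2: keep only rows whose y.k2 appears in z.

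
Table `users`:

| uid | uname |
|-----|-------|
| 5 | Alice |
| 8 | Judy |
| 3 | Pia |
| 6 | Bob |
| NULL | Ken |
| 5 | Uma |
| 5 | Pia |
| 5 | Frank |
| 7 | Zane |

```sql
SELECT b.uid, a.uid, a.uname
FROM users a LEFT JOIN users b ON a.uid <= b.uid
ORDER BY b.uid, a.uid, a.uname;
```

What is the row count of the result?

LEFT JOIN keeps every row from `users a`; unmatched rows get NULL for `users b`'s columns.
Matching on a.uid <= b.uid. A NULL in a compared column never satisfies the condition.
- a[0] uid=5 → 7 match(es) in b → 7 row(s).
- a[1] uid=8 → 1 match(es) in b → 1 row(s).
- a[2] uid=3 → 8 match(es) in b → 8 row(s).
- a[3] uid=6 → 3 match(es) in b → 3 row(s).
- a[4] uid=NULL → no match; kept with NULLs on the b side.
- a[5] uid=5 → 7 match(es) in b → 7 row(s).
- a[6] uid=5 → 7 match(es) in b → 7 row(s).
- a[7] uid=5 → 7 match(es) in b → 7 row(s).
- a[8] uid=7 → 2 match(es) in b → 2 row(s).
Total: 42 matched + 1 padded = 43 rows.

43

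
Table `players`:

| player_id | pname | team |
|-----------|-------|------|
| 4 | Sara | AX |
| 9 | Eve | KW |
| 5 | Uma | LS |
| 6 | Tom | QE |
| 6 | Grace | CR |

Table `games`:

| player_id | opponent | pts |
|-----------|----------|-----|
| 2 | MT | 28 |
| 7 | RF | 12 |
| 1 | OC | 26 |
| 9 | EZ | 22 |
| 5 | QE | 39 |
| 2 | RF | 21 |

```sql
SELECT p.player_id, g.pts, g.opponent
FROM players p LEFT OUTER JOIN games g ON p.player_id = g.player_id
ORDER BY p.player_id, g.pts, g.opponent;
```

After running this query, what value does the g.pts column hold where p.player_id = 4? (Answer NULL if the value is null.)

NULL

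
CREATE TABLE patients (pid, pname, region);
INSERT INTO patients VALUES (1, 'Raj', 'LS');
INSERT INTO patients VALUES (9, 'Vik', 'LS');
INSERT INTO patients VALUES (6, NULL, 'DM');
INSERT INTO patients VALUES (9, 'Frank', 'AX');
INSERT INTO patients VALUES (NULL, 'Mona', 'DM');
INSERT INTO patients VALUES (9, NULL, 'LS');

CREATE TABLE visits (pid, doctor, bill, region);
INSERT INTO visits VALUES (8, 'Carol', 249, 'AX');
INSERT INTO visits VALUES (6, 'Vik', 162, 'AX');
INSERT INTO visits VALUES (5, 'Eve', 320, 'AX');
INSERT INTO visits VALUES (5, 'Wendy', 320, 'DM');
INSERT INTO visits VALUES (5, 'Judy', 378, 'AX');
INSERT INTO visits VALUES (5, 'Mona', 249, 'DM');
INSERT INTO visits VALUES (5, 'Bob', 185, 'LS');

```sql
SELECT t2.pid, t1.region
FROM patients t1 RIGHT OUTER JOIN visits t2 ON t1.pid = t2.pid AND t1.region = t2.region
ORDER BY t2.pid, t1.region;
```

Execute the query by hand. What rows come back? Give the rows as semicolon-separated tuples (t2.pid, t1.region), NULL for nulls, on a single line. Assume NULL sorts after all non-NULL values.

RIGHT JOIN keeps every row from `visits`; unmatched rows get NULL for `patients`'s columns.
Matching on t1.pid = t2.pid AND t1.region = t2.region. A NULL in a compared column never satisfies the condition.
Matched pairs: 0; unmatched t2 rows kept: 7.

(5, NULL); (5, NULL); (5, NULL); (5, NULL); (5, NULL); (6, NULL); (8, NULL)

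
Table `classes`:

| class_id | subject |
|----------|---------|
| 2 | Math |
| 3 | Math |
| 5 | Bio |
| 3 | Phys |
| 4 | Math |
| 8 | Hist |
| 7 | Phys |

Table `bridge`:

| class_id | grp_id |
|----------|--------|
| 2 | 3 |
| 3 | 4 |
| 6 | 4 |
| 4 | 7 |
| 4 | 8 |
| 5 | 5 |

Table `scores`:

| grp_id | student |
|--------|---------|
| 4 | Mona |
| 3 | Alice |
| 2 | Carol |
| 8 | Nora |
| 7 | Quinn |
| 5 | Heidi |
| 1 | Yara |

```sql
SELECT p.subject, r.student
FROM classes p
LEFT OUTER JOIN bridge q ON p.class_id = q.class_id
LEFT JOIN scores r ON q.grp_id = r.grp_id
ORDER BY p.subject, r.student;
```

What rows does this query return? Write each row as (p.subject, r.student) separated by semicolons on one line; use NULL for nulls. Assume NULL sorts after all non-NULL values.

(Bio, Heidi); (Hist, NULL); (Math, Alice); (Math, Mona); (Math, Nora); (Math, Quinn); (Phys, Mona); (Phys, NULL)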